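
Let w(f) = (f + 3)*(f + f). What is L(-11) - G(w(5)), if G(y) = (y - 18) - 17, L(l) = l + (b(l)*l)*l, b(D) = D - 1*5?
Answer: -1992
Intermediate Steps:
b(D) = -5 + D (b(D) = D - 5 = -5 + D)
w(f) = 2*f*(3 + f) (w(f) = (3 + f)*(2*f) = 2*f*(3 + f))
L(l) = l + l²*(-5 + l) (L(l) = l + ((-5 + l)*l)*l = l + (l*(-5 + l))*l = l + l²*(-5 + l))
G(y) = -35 + y (G(y) = (-18 + y) - 17 = -35 + y)
L(-11) - G(w(5)) = -11*(1 - 11*(-5 - 11)) - (-35 + 2*5*(3 + 5)) = -11*(1 - 11*(-16)) - (-35 + 2*5*8) = -11*(1 + 176) - (-35 + 80) = -11*177 - 1*45 = -1947 - 45 = -1992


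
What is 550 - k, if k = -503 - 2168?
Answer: 3221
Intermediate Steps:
k = -2671
550 - k = 550 - 1*(-2671) = 550 + 2671 = 3221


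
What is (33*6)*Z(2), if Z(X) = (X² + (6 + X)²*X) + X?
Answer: 26532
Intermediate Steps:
Z(X) = X + X² + X*(6 + X)² (Z(X) = (X² + X*(6 + X)²) + X = X + X² + X*(6 + X)²)
(33*6)*Z(2) = (33*6)*(2*(1 + 2 + (6 + 2)²)) = 198*(2*(1 + 2 + 8²)) = 198*(2*(1 + 2 + 64)) = 198*(2*67) = 198*134 = 26532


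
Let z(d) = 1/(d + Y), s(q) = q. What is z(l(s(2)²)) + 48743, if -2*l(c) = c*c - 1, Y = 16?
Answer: 828633/17 ≈ 48743.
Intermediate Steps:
l(c) = ½ - c²/2 (l(c) = -(c*c - 1)/2 = -(c² - 1)/2 = -(-1 + c²)/2 = ½ - c²/2)
z(d) = 1/(16 + d) (z(d) = 1/(d + 16) = 1/(16 + d))
z(l(s(2)²)) + 48743 = 1/(16 + (½ - (2²)²/2)) + 48743 = 1/(16 + (½ - ½*4²)) + 48743 = 1/(16 + (½ - ½*16)) + 48743 = 1/(16 + (½ - 8)) + 48743 = 1/(16 - 15/2) + 48743 = 1/(17/2) + 48743 = 2/17 + 48743 = 828633/17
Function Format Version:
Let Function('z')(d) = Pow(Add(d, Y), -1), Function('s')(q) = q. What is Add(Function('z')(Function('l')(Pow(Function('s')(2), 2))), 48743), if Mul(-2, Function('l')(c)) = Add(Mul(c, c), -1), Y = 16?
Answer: Rational(828633, 17) ≈ 48743.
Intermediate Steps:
Function('l')(c) = Add(Rational(1, 2), Mul(Rational(-1, 2), Pow(c, 2))) (Function('l')(c) = Mul(Rational(-1, 2), Add(Mul(c, c), -1)) = Mul(Rational(-1, 2), Add(Pow(c, 2), -1)) = Mul(Rational(-1, 2), Add(-1, Pow(c, 2))) = Add(Rational(1, 2), Mul(Rational(-1, 2), Pow(c, 2))))
Function('z')(d) = Pow(Add(16, d), -1) (Function('z')(d) = Pow(Add(d, 16), -1) = Pow(Add(16, d), -1))
Add(Function('z')(Function('l')(Pow(Function('s')(2), 2))), 48743) = Add(Pow(Add(16, Add(Rational(1, 2), Mul(Rational(-1, 2), Pow(Pow(2, 2), 2)))), -1), 48743) = Add(Pow(Add(16, Add(Rational(1, 2), Mul(Rational(-1, 2), Pow(4, 2)))), -1), 48743) = Add(Pow(Add(16, Add(Rational(1, 2), Mul(Rational(-1, 2), 16))), -1), 48743) = Add(Pow(Add(16, Add(Rational(1, 2), -8)), -1), 48743) = Add(Pow(Add(16, Rational(-15, 2)), -1), 48743) = Add(Pow(Rational(17, 2), -1), 48743) = Add(Rational(2, 17), 48743) = Rational(828633, 17)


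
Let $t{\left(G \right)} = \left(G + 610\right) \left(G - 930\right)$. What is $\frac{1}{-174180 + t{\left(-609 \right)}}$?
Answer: $- \frac{1}{175719} \approx -5.6909 \cdot 10^{-6}$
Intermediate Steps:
$t{\left(G \right)} = \left(-930 + G\right) \left(610 + G\right)$ ($t{\left(G \right)} = \left(610 + G\right) \left(-930 + G\right) = \left(-930 + G\right) \left(610 + G\right)$)
$\frac{1}{-174180 + t{\left(-609 \right)}} = \frac{1}{-174180 - \left(372420 - 370881\right)} = \frac{1}{-174180 + \left(-567300 + 370881 + 194880\right)} = \frac{1}{-174180 - 1539} = \frac{1}{-175719} = - \frac{1}{175719}$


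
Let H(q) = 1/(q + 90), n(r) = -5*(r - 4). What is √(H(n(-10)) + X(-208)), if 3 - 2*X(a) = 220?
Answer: I*√173590/40 ≈ 10.416*I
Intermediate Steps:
n(r) = 20 - 5*r (n(r) = -5*(-4 + r) = 20 - 5*r)
X(a) = -217/2 (X(a) = 3/2 - ½*220 = 3/2 - 110 = -217/2)
H(q) = 1/(90 + q)
√(H(n(-10)) + X(-208)) = √(1/(90 + (20 - 5*(-10))) - 217/2) = √(1/(90 + (20 + 50)) - 217/2) = √(1/(90 + 70) - 217/2) = √(1/160 - 217/2) = √(-17359/160) = I*√173590/40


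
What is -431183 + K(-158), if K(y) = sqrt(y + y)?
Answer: -431183 + 2*I*sqrt(79) ≈ -4.3118e+5 + 17.776*I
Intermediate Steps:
K(y) = sqrt(2)*sqrt(y) (K(y) = sqrt(2*y) = sqrt(2)*sqrt(y))
-431183 + K(-158) = -431183 + sqrt(2)*sqrt(-158) = -431183 + sqrt(2)*(I*sqrt(158)) = -431183 + 2*I*sqrt(79)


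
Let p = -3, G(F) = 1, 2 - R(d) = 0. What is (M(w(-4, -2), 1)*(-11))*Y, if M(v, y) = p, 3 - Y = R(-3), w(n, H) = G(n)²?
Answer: 33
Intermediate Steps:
R(d) = 2 (R(d) = 2 - 1*0 = 2 + 0 = 2)
w(n, H) = 1 (w(n, H) = 1² = 1)
Y = 1 (Y = 3 - 1*2 = 3 - 2 = 1)
M(v, y) = -3
(M(w(-4, -2), 1)*(-11))*Y = -3*(-11)*1 = 33*1 = 33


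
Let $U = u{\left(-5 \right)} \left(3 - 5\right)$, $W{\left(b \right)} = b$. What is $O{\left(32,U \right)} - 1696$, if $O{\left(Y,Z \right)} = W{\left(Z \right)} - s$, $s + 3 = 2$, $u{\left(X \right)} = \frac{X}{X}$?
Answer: $-1697$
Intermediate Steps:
$u{\left(X \right)} = 1$
$s = -1$ ($s = -3 + 2 = -1$)
$U = -2$ ($U = 1 \left(3 - 5\right) = 1 \left(-2\right) = -2$)
$O{\left(Y,Z \right)} = 1 + Z$ ($O{\left(Y,Z \right)} = Z - -1 = Z + 1 = 1 + Z$)
$O{\left(32,U \right)} - 1696 = \left(1 - 2\right) - 1696 = -1 - 1696 = -1697$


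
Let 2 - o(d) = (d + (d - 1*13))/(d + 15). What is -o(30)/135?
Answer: -43/6075 ≈ -0.0070782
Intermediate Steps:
o(d) = 2 - (-13 + 2*d)/(15 + d) (o(d) = 2 - (d + (d - 1*13))/(d + 15) = 2 - (d + (d - 13))/(15 + d) = 2 - (d + (-13 + d))/(15 + d) = 2 - (-13 + 2*d)/(15 + d))
-o(30)/135 = -43/(15 + 30)/135 = -43/45/135 = -43*(1/45)/135 = -43/(45*135) = -1*43/6075 = -43/6075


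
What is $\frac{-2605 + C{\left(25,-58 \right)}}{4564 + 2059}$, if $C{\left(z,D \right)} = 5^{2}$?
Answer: $- \frac{2580}{6623} \approx -0.38955$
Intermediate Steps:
$C{\left(z,D \right)} = 25$
$\frac{-2605 + C{\left(25,-58 \right)}}{4564 + 2059} = \frac{-2605 + 25}{4564 + 2059} = - \frac{2580}{6623}$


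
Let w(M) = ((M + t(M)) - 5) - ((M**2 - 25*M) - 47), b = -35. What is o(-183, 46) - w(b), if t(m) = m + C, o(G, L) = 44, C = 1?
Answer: 2171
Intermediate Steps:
t(m) = 1 + m (t(m) = m + 1 = 1 + m)
w(M) = 43 - M**2 + 27*M (w(M) = ((M + (1 + M)) - 5) - ((M**2 - 25*M) - 47) = ((1 + 2*M) - 5) - (-47 + M**2 - 25*M) = (-4 + 2*M) + (47 - M**2 + 25*M) = 43 - M**2 + 27*M)
o(-183, 46) - w(b) = 44 - (43 - 1*(-35)**2 + 27*(-35)) = 44 - (43 - 1*1225 - 945) = 44 - (43 - 1225 - 945) = 44 - 1*(-2127) = 44 + 2127 = 2171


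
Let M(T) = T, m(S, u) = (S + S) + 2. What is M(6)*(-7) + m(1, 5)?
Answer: -38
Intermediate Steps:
m(S, u) = 2 + 2*S (m(S, u) = 2*S + 2 = 2 + 2*S)
M(6)*(-7) + m(1, 5) = 6*(-7) + (2 + 2*1) = -42 + (2 + 2) = -42 + 4 = -38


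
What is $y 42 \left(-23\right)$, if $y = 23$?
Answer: $-22218$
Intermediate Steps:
$y 42 \left(-23\right) = 23 \cdot 42 \left(-23\right) = 966 \left(-23\right) = -22218$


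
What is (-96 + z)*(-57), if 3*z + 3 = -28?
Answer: 6061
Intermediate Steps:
z = -31/3 (z = -1 + (⅓)*(-28) = -1 - 28/3 = -31/3 ≈ -10.333)
(-96 + z)*(-57) = (-96 - 31/3)*(-57) = -319/3*(-57) = 6061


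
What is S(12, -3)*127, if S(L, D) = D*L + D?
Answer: -4953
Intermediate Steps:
S(L, D) = D + D*L
S(12, -3)*127 = -3*(1 + 12)*127 = -3*13*127 = -39*127 = -4953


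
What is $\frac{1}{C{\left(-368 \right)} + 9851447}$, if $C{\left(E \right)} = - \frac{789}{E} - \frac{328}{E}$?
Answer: $\frac{368}{3625333613} \approx 1.0151 \cdot 10^{-7}$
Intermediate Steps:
$C{\left(E \right)} = - \frac{1117}{E}$
$\frac{1}{C{\left(-368 \right)} + 9851447} = \frac{1}{- \frac{1117}{-368} + 9851447} = \frac{1}{\left(-1117\right) \left(- \frac{1}{368}\right) + 9851447} = \frac{1}{\frac{1117}{368} + 9851447} = \frac{1}{\frac{3625333613}{368}} = \frac{368}{3625333613}$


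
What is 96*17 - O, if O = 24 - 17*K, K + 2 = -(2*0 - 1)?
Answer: 1591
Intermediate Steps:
K = -1 (K = -2 - (2*0 - 1) = -2 - (0 - 1) = -2 - 1*(-1) = -2 + 1 = -1)
O = 41 (O = 24 - 17*(-1) = 24 + 17 = 41)
96*17 - O = 96*17 - 1*41 = 1632 - 41 = 1591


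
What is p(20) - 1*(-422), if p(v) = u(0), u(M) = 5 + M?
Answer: 427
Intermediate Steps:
p(v) = 5 (p(v) = 5 + 0 = 5)
p(20) - 1*(-422) = 5 - 1*(-422) = 5 + 422 = 427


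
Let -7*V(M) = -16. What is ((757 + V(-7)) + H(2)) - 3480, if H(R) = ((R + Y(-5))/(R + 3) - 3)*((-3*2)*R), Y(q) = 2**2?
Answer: -94469/35 ≈ -2699.1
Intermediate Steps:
V(M) = 16/7 (V(M) = -1/7*(-16) = 16/7)
Y(q) = 4
H(R) = -6*R*(-3 + (4 + R)/(3 + R)) (H(R) = ((R + 4)/(R + 3) - 3)*((-3*2)*R) = ((4 + R)/(3 + R) - 3)*(-6*R) = (-3 + (4 + R)/(3 + R))*(-6*R) = -6*R*(-3 + (4 + R)/(3 + R)))
((757 + V(-7)) + H(2)) - 3480 = ((757 + 16/7) + 6*2*(5 + 2*2)/(3 + 2)) - 3480 = (5315/7 + 6*2*(5 + 4)/5) - 3480 = (5315/7 + 6*2*(1/5)*9) - 3480 = (5315/7 + 108/5) - 3480 = 27331/35 - 3480 = -94469/35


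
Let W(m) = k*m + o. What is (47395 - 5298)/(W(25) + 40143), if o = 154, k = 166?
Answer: 42097/44447 ≈ 0.94713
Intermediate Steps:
W(m) = 154 + 166*m (W(m) = 166*m + 154 = 154 + 166*m)
(47395 - 5298)/(W(25) + 40143) = (47395 - 5298)/((154 + 166*25) + 40143) = 42097/((154 + 4150) + 40143) = 42097/(4304 + 40143) = 42097/44447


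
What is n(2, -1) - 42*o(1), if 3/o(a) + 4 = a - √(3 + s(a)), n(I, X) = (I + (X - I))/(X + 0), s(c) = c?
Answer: 131/5 ≈ 26.200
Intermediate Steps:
n(I, X) = 1 (n(I, X) = X/X = 1)
o(a) = 3/(-4 + a - √(3 + a)) (o(a) = 3/(-4 + (a - √(3 + a))) = 3/(-4 + a - √(3 + a)))
n(2, -1) - 42*o(1) = 1 - 126/(-4 + 1 - √(3 + 1)) = 1 - 126/(-4 + 1 - √4) = 1 - 126/(-4 + 1 - 1*2) = 1 - 126/(-4 + 1 - 2) = 1 - 126/(-5) = 1 - 126*(-1)/5 = 1 - 42*(-⅗) = 1 + 126/5 = 131/5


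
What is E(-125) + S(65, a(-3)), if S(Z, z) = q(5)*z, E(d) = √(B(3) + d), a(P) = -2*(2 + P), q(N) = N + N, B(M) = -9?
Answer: 20 + I*√134 ≈ 20.0 + 11.576*I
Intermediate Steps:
q(N) = 2*N
a(P) = -4 - 2*P
E(d) = √(-9 + d)
S(Z, z) = 10*z (S(Z, z) = (2*5)*z = 10*z)
E(-125) + S(65, a(-3)) = √(-9 - 125) + 10*(-4 - 2*(-3)) = √(-134) + 10*(-4 + 6) = I*√134 + 10*2 = I*√134 + 20 = 20 + I*√134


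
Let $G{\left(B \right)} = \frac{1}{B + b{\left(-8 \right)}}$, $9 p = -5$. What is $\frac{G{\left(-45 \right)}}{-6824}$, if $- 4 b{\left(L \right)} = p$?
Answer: $\frac{9}{2755190} \approx 3.2666 \cdot 10^{-6}$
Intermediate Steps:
$p = - \frac{5}{9}$ ($p = \frac{1}{9} \left(-5\right) = - \frac{5}{9} \approx -0.55556$)
$b{\left(L \right)} = \frac{5}{36}$ ($b{\left(L \right)} = \left(- \frac{1}{4}\right) \left(- \frac{5}{9}\right) = \frac{5}{36}$)
$G{\left(B \right)} = \frac{1}{\frac{5}{36} + B}$ ($G{\left(B \right)} = \frac{1}{B + \frac{5}{36}} = \frac{1}{\frac{5}{36} + B}$)
$\frac{G{\left(-45 \right)}}{-6824} = \frac{36 \frac{1}{5 + 36 \left(-45\right)}}{-6824} = \frac{36}{5 - 1620} \left(- \frac{1}{6824}\right) = \frac{36}{-1615} \left(- \frac{1}{6824}\right) = 36 \left(- \frac{1}{1615}\right) \left(- \frac{1}{6824}\right) = \left(- \frac{36}{1615}\right) \left(- \frac{1}{6824}\right) = \frac{9}{2755190}$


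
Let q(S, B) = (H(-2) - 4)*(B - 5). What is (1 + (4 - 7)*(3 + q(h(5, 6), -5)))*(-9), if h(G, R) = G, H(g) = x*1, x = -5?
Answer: 2502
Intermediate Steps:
H(g) = -5 (H(g) = -5*1 = -5)
q(S, B) = 45 - 9*B (q(S, B) = (-5 - 4)*(B - 5) = -9*(-5 + B) = 45 - 9*B)
(1 + (4 - 7)*(3 + q(h(5, 6), -5)))*(-9) = (1 + (4 - 7)*(3 + (45 - 9*(-5))))*(-9) = (1 - 3*(3 + (45 + 45)))*(-9) = (1 - 3*(3 + 90))*(-9) = (1 - 3*93)*(-9) = (1 - 279)*(-9) = -278*(-9) = 2502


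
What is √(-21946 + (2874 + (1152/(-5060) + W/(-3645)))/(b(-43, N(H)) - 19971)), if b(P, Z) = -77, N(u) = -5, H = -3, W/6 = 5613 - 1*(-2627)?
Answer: I*√643115389391338735410/171184860 ≈ 148.14*I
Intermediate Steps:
W = 49440 (W = 6*(5613 - 1*(-2627)) = 6*(5613 + 2627) = 6*8240 = 49440)
√(-21946 + (2874 + (1152/(-5060) + W/(-3645)))/(b(-43, N(H)) - 19971)) = √(-21946 + (2874 + (1152/(-5060) + 49440/(-3645)))/(-77 - 19971)) = √(-21946 + (2874 + (1152*(-1/5060) + 49440*(-1/3645)))/(-20048)) = √(-21946 + (2874 + (-288/1265 - 3296/243))*(-1/20048)) = √(-21946 + (2874 - 4239424/307395)*(-1/20048)) = √(-21946 + (879213806/307395)*(-1/20048)) = √(-21946 - 439606903/3081327480) = √(-67623252482983/3081327480) = I*√643115389391338735410/171184860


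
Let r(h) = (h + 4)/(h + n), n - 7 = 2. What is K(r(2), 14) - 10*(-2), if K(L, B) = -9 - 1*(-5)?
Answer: 16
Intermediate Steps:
n = 9 (n = 7 + 2 = 9)
r(h) = (4 + h)/(9 + h) (r(h) = (h + 4)/(h + 9) = (4 + h)/(9 + h))
K(L, B) = -4 (K(L, B) = -9 + 5 = -4)
K(r(2), 14) - 10*(-2) = -4 - 10*(-2) = -4 - 1*(-20) = -4 + 20 = 16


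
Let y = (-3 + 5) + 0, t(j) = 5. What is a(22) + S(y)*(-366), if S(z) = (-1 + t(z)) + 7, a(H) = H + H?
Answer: -3982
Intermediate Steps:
a(H) = 2*H
y = 2 (y = 2 + 0 = 2)
S(z) = 11 (S(z) = (-1 + 5) + 7 = 4 + 7 = 11)
a(22) + S(y)*(-366) = 2*22 + 11*(-366) = 44 - 4026 = -3982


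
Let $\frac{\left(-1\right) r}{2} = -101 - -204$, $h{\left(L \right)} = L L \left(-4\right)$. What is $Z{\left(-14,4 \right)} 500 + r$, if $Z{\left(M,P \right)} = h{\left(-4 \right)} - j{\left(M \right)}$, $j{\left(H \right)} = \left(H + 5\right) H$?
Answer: $-95206$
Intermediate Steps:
$h{\left(L \right)} = - 4 L^{2}$ ($h{\left(L \right)} = L^{2} \left(-4\right) = - 4 L^{2}$)
$r = -206$ ($r = - 2 \left(-101 - -204\right) = - 2 \left(-101 + 204\right) = \left(-2\right) 103 = -206$)
$j{\left(H \right)} = H \left(5 + H\right)$ ($j{\left(H \right)} = \left(5 + H\right) H = H \left(5 + H\right)$)
$Z{\left(M,P \right)} = -64 - M \left(5 + M\right)$ ($Z{\left(M,P \right)} = - 4 \left(-4\right)^{2} - M \left(5 + M\right) = \left(-4\right) 16 - M \left(5 + M\right) = -64 - M \left(5 + M\right)$)
$Z{\left(-14,4 \right)} 500 + r = \left(-64 - - 14 \left(5 - 14\right)\right) 500 - 206 = \left(-64 - \left(-14\right) \left(-9\right)\right) 500 - 206 = \left(-64 - 126\right) 500 - 206 = \left(-190\right) 500 - 206 = -95000 - 206 = -95206$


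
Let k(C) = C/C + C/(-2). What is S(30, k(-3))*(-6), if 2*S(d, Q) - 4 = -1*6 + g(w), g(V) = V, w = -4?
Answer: 18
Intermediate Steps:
k(C) = 1 - C/2 (k(C) = 1 + C*(-½) = 1 - C/2)
S(d, Q) = -3 (S(d, Q) = 2 + (-1*6 - 4)/2 = 2 + (-6 - 4)/2 = 2 + (½)*(-10) = 2 - 5 = -3)
S(30, k(-3))*(-6) = -3*(-6) = 18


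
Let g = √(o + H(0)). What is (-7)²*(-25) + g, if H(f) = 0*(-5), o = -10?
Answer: -1225 + I*√10 ≈ -1225.0 + 3.1623*I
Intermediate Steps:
H(f) = 0
g = I*√10 (g = √(-10 + 0) = √(-10) = I*√10 ≈ 3.1623*I)
(-7)²*(-25) + g = (-7)²*(-25) + I*√10 = 49*(-25) + I*√10 = -1225 + I*√10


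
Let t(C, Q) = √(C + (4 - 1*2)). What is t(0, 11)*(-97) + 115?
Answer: 115 - 97*√2 ≈ -22.179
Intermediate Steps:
t(C, Q) = √(2 + C) (t(C, Q) = √(C + (4 - 2)) = √(C + 2) = √(2 + C))
t(0, 11)*(-97) + 115 = √(2 + 0)*(-97) + 115 = √2*(-97) + 115 = -97*√2 + 115 = 115 - 97*√2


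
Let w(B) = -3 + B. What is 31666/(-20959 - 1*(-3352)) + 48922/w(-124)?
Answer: -865391236/2236089 ≈ -387.01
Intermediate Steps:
31666/(-20959 - 1*(-3352)) + 48922/w(-124) = 31666/(-20959 - 1*(-3352)) + 48922/(-3 - 124) = 31666/(-20959 + 3352) + 48922/(-127) = 31666/(-17607) + 48922*(-1/127) = 31666*(-1/17607) - 48922/127 = -31666/17607 - 48922/127 = -865391236/2236089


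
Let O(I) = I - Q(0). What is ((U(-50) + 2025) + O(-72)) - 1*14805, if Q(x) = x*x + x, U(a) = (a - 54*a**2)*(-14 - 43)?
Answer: 7684998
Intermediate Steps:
U(a) = -57*a + 3078*a**2 (U(a) = (a - 54*a**2)*(-57) = -57*a + 3078*a**2)
Q(x) = x + x**2 (Q(x) = x**2 + x = x + x**2)
O(I) = I (O(I) = I - 0*(1 + 0) = I - 0 = I - 1*0 = I + 0 = I)
((U(-50) + 2025) + O(-72)) - 1*14805 = ((57*(-50)*(-1 + 54*(-50)) + 2025) - 72) - 1*14805 = ((57*(-50)*(-1 - 2700) + 2025) - 72) - 14805 = ((57*(-50)*(-2701) + 2025) - 72) - 14805 = ((7697850 + 2025) - 72) - 14805 = (7699875 - 72) - 14805 = 7699803 - 14805 = 7684998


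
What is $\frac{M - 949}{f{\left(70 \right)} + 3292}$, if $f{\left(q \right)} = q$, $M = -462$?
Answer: $- \frac{1411}{3362} \approx -0.41969$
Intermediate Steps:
$\frac{M - 949}{f{\left(70 \right)} + 3292} = \frac{-462 - 949}{70 + 3292} = - \frac{1411}{3362}$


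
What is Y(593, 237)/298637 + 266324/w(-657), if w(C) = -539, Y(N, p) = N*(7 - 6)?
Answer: -79533880761/160965343 ≈ -494.11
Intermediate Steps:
Y(N, p) = N (Y(N, p) = N*1 = N)
Y(593, 237)/298637 + 266324/w(-657) = 593/298637 + 266324/(-539) = 593*(1/298637) + 266324*(-1/539) = 593/298637 - 266324/539 = -79533880761/160965343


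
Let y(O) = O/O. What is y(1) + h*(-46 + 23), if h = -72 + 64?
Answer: 185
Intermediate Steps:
h = -8
y(O) = 1
y(1) + h*(-46 + 23) = 1 - 8*(-46 + 23) = 1 - 8*(-23) = 1 + 184 = 185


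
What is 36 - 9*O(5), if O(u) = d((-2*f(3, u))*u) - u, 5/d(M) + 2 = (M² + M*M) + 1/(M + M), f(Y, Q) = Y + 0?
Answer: 8735499/107879 ≈ 80.975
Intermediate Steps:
f(Y, Q) = Y
d(M) = 5/(-2 + 1/(2*M) + 2*M²) (d(M) = 5/(-2 + ((M² + M*M) + 1/(M + M))) = 5/(-2 + ((M² + M²) + 1/(2*M))) = 5/(-2 + (2*M² + 1/(2*M))) = 5/(-2 + (1/(2*M) + 2*M²)) = 5/(-2 + 1/(2*M) + 2*M²))
O(u) = -u - 60*u/(1 - 864*u³ + 24*u) (O(u) = 10*((-2*3)*u)/(1 - 4*(-2*3)*u + 4*((-2*3)*u)³) - u = 10*(-6*u)/(1 - (-24)*u + 4*(-6*u)³) - u = 10*(-6*u)/(1 + 24*u + 4*(-216*u³)) - u = 10*(-6*u)/(1 + 24*u - 864*u³) - u = 10*(-6*u)/(1 - 864*u³ + 24*u) - u = -60*u/(1 - 864*u³ + 24*u) - u = -u - 60*u/(1 - 864*u³ + 24*u))
36 - 9*O(5) = 36 - 45*(-61 - 24*5 + 864*5³)/(1 - 864*5³ + 24*5) = 36 - 45*(-61 - 120 + 864*125)/(1 - 864*125 + 120) = 36 - 45*(-61 - 120 + 108000)/(1 - 108000 + 120) = 36 - 45*107819/(-107879) = 36 - 45*(-1)*107819/107879 = 36 - 9*(-539095/107879) = 36 + 4851855/107879 = 8735499/107879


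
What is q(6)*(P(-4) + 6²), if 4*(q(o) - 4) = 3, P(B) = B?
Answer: 152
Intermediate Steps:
q(o) = 19/4 (q(o) = 4 + (¼)*3 = 4 + ¾ = 19/4)
q(6)*(P(-4) + 6²) = 19*(-4 + 6²)/4 = 19*(-4 + 36)/4 = (19/4)*32 = 152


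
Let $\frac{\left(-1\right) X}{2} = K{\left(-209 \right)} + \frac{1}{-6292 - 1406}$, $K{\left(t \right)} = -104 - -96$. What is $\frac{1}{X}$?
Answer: $\frac{3849}{61585} \approx 0.062499$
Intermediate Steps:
$K{\left(t \right)} = -8$ ($K{\left(t \right)} = -104 + 96 = -8$)
$X = \frac{61585}{3849}$ ($X = - 2 \left(-8 + \frac{1}{-6292 - 1406}\right) = - 2 \left(-8 + \frac{1}{-7698}\right) = - 2 \left(-8 - \frac{1}{7698}\right) = \left(-2\right) \left(- \frac{61585}{7698}\right) = \frac{61585}{3849} \approx 16.0$)
$\frac{1}{X} = \frac{1}{\frac{61585}{3849}} = \frac{3849}{61585}$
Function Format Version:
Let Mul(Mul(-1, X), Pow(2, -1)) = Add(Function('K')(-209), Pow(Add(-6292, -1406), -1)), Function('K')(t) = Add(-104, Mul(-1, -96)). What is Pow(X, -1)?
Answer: Rational(3849, 61585) ≈ 0.062499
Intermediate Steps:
Function('K')(t) = -8 (Function('K')(t) = Add(-104, 96) = -8)
X = Rational(61585, 3849) (X = Mul(-2, Add(-8, Pow(Add(-6292, -1406), -1))) = Mul(-2, Add(-8, Pow(-7698, -1))) = Mul(-2, Add(-8, Rational(-1, 7698))) = Mul(-2, Rational(-61585, 7698)) = Rational(61585, 3849) ≈ 16.000)
Pow(X, -1) = Pow(Rational(61585, 3849), -1) = Rational(3849, 61585)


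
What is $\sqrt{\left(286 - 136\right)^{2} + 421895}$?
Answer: $\sqrt{444395} \approx 666.63$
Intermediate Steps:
$\sqrt{\left(286 - 136\right)^{2} + 421895} = \sqrt{150^{2} + 421895} = \sqrt{22500 + 421895} = \sqrt{444395}$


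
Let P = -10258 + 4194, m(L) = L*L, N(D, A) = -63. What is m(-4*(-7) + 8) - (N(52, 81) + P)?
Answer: 7423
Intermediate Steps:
m(L) = L²
P = -6064
m(-4*(-7) + 8) - (N(52, 81) + P) = (-4*(-7) + 8)² - (-63 - 6064) = (28 + 8)² - 1*(-6127) = 36² + 6127 = 1296 + 6127 = 7423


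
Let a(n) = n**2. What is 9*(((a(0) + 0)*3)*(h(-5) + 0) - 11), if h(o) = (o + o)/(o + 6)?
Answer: -99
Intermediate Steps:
h(o) = 2*o/(6 + o) (h(o) = (2*o)/(6 + o) = 2*o/(6 + o))
9*(((a(0) + 0)*3)*(h(-5) + 0) - 11) = 9*(((0**2 + 0)*3)*(2*(-5)/(6 - 5) + 0) - 11) = 9*(((0 + 0)*3)*(2*(-5)/1 + 0) - 11) = 9*((0*3)*(2*(-5)*1 + 0) - 11) = 9*(0*(-10 + 0) - 11) = 9*(0*(-10) - 11) = 9*(0 - 11) = 9*(-11) = -99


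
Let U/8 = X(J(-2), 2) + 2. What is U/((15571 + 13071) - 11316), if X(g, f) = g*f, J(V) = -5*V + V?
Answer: 72/8663 ≈ 0.0083112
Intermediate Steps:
J(V) = -4*V
X(g, f) = f*g
U = 144 (U = 8*(2*(-4*(-2)) + 2) = 8*(2*8 + 2) = 8*(16 + 2) = 8*18 = 144)
U/((15571 + 13071) - 11316) = 144/((15571 + 13071) - 11316) = 144/(28642 - 11316) = 144/17326 = (1/17326)*144 = 72/8663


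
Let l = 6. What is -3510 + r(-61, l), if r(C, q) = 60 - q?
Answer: -3456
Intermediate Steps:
-3510 + r(-61, l) = -3510 + (60 - 1*6) = -3510 + (60 - 6) = -3510 + 54 = -3456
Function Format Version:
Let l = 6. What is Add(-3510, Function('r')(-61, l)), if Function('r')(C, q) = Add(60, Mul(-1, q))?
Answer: -3456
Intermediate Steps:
Add(-3510, Function('r')(-61, l)) = Add(-3510, Add(60, Mul(-1, 6))) = Add(-3510, Add(60, -6)) = Add(-3510, 54) = -3456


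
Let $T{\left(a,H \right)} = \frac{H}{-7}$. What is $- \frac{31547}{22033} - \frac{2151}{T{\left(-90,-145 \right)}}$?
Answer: $- \frac{336325196}{3194785} \approx -105.27$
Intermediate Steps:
$T{\left(a,H \right)} = - \frac{H}{7}$ ($T{\left(a,H \right)} = H \left(- \frac{1}{7}\right) = - \frac{H}{7}$)
$- \frac{31547}{22033} - \frac{2151}{T{\left(-90,-145 \right)}} = - \frac{31547}{22033} - \frac{2151}{\left(- \frac{1}{7}\right) \left(-145\right)} = \left(-31547\right) \frac{1}{22033} - \frac{2151}{\frac{145}{7}} = - \frac{31547}{22033} - \frac{15057}{145} = - \frac{336325196}{3194785}$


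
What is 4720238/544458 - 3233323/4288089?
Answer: 3080065345208/389114060127 ≈ 7.9156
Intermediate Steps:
4720238/544458 - 3233323/4288089 = 4720238*(1/544458) - 3233323*1/4288089 = 2360119/272229 - 3233323/4288089 = 3080065345208/389114060127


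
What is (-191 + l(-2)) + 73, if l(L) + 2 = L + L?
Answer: -124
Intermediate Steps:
l(L) = -2 + 2*L (l(L) = -2 + (L + L) = -2 + 2*L)
(-191 + l(-2)) + 73 = (-191 + (-2 + 2*(-2))) + 73 = (-191 + (-2 - 4)) + 73 = (-191 - 6) + 73 = -197 + 73 = -124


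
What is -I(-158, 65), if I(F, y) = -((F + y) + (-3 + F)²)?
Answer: 25828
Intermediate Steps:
I(F, y) = -F - y - (-3 + F)² (I(F, y) = -(F + y + (-3 + F)²) = -F - y - (-3 + F)²)
-I(-158, 65) = -(-1*(-158) - 1*65 - (-3 - 158)²) = -(158 - 65 - 1*(-161)²) = -(158 - 65 - 1*25921) = -(158 - 65 - 25921) = -1*(-25828) = 25828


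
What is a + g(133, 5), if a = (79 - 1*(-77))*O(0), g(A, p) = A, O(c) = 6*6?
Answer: 5749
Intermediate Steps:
O(c) = 36
a = 5616 (a = (79 - 1*(-77))*36 = (79 + 77)*36 = 156*36 = 5616)
a + g(133, 5) = 5616 + 133 = 5749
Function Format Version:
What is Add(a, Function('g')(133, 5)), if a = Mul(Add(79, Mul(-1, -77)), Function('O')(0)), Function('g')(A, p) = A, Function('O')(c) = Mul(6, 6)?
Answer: 5749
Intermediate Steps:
Function('O')(c) = 36
a = 5616 (a = Mul(Add(79, Mul(-1, -77)), 36) = Mul(Add(79, 77), 36) = Mul(156, 36) = 5616)
Add(a, Function('g')(133, 5)) = Add(5616, 133) = 5749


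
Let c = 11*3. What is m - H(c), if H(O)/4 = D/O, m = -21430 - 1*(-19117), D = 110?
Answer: -6979/3 ≈ -2326.3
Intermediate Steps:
c = 33
m = -2313 (m = -21430 + 19117 = -2313)
H(O) = 440/O (H(O) = 4*(110/O) = 440/O)
m - H(c) = -2313 - 440/33 = -2313 - 1*40/3 = -2313 - 40/3 = -6979/3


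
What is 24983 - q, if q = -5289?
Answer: 30272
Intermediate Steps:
24983 - q = 24983 - 1*(-5289) = 24983 + 5289 = 30272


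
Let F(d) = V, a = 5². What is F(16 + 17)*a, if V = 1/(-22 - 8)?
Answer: -⅚ ≈ -0.83333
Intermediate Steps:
a = 25
V = -1/30 (V = 1/(-30) = -1/30 ≈ -0.033333)
F(d) = -1/30
F(16 + 17)*a = -1/30*25 = -⅚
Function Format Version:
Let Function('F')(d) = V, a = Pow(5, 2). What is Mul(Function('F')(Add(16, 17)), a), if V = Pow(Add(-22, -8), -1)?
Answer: Rational(-5, 6) ≈ -0.83333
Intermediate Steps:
a = 25
V = Rational(-1, 30) (V = Pow(-30, -1) = Rational(-1, 30) ≈ -0.033333)
Function('F')(d) = Rational(-1, 30)
Mul(Function('F')(Add(16, 17)), a) = Mul(Rational(-1, 30), 25) = Rational(-5, 6)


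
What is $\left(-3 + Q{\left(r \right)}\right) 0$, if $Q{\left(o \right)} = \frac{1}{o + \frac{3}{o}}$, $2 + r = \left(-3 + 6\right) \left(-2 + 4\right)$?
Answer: $0$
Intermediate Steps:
$r = 4$ ($r = -2 + \left(-3 + 6\right) \left(-2 + 4\right) = -2 + 3 \cdot 2 = -2 + 6 = 4$)
$\left(-3 + Q{\left(r \right)}\right) 0 = \left(-3 + \frac{4}{3 + 4^{2}}\right) 0 = \left(-3 + \frac{4}{3 + 16}\right) 0 = \left(-3 + \frac{4}{19}\right) 0 = \left(- \frac{53}{19}\right) 0 = 0$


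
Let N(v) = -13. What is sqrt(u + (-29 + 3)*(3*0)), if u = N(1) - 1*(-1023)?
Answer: sqrt(1010) ≈ 31.780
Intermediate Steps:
u = 1010 (u = -13 - 1*(-1023) = -13 + 1023 = 1010)
sqrt(u + (-29 + 3)*(3*0)) = sqrt(1010 + (-29 + 3)*(3*0)) = sqrt(1010 - 26*0) = sqrt(1010 + 0) = sqrt(1010)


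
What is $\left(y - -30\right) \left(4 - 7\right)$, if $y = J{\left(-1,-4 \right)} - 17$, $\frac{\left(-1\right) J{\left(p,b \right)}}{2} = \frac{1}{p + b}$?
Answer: $- \frac{201}{5} \approx -40.2$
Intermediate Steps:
$J{\left(p,b \right)} = - \frac{2}{b + p}$ ($J{\left(p,b \right)} = - \frac{2}{p + b} = - \frac{2}{b + p}$)
$y = - \frac{83}{5}$ ($y = - \frac{2}{-4 - 1} - 17 = - \frac{2}{-5} - 17 = \left(-2\right) \left(- \frac{1}{5}\right) - 17 = \frac{2}{5} - 17 = - \frac{83}{5} \approx -16.6$)
$\left(y - -30\right) \left(4 - 7\right) = \left(- \frac{83}{5} - -30\right) \left(4 - 7\right) = \left(- \frac{83}{5} + 30\right) \left(4 - 7\right) = \frac{67}{5} \left(-3\right) = - \frac{201}{5}$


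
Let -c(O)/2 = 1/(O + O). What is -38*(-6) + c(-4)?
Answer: 913/4 ≈ 228.25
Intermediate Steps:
c(O) = -1/O (c(O) = -2/(O + O) = -2*1/(2*O) = -1/O)
-38*(-6) + c(-4) = -38*(-6) - 1/(-4) = 228 - 1*(-1/4) = 228 + 1/4 = 913/4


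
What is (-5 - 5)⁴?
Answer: 10000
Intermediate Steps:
(-5 - 5)⁴ = (-10)⁴ = 10000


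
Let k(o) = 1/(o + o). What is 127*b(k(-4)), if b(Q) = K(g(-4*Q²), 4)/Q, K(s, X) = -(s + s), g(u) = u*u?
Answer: 127/16 ≈ 7.9375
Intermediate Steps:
g(u) = u²
K(s, X) = -2*s
k(o) = 1/(2*o)
b(Q) = -32*Q³ (b(Q) = (-2*16*Q⁴)/Q = (-32*Q⁴)/Q = -32*Q³)
127*b(k(-4)) = 127*(-32*((½)/(-4))³) = 127*(-32*((½)*(-¼))³) = 127*(-32*(-⅛)³) = 127*(-32*(-1/512)) = 127*(1/16) = 127/16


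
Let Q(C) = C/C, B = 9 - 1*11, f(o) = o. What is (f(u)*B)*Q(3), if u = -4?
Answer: 8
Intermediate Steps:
B = -2 (B = 9 - 11 = -2)
Q(C) = 1
(f(u)*B)*Q(3) = -4*(-2)*1 = 8*1 = 8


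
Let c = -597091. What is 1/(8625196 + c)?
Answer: 1/8028105 ≈ 1.2456e-7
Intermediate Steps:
1/(8625196 + c) = 1/(8625196 - 597091) = 1/8028105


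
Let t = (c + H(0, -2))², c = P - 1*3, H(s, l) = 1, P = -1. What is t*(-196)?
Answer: -1764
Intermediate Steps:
c = -4 (c = -1 - 1*3 = -1 - 3 = -4)
t = 9 (t = (-4 + 1)² = (-3)² = 9)
t*(-196) = 9*(-196) = -1764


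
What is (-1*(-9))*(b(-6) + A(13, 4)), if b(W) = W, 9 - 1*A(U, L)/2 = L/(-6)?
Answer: 120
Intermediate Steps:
A(U, L) = 18 + L/3 (A(U, L) = 18 - 2*L/(-6) = 18 - 2*L*(-1)/6 = 18 - (-1)*L/3 = 18 + L/3)
(-1*(-9))*(b(-6) + A(13, 4)) = (-1*(-9))*(-6 + (18 + (⅓)*4)) = 9*(-6 + (18 + 4/3)) = 9*(-6 + 58/3) = 9*(40/3) = 120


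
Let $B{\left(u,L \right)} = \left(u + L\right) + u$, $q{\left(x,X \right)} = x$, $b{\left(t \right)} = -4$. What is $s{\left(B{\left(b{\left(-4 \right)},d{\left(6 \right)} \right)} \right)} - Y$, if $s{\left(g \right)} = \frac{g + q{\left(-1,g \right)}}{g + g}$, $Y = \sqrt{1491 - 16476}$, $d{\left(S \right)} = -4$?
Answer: $\frac{13}{24} - 9 i \sqrt{185} \approx 0.54167 - 122.41 i$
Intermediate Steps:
$B{\left(u,L \right)} = L + 2 u$ ($B{\left(u,L \right)} = \left(L + u\right) + u = L + 2 u$)
$Y = 9 i \sqrt{185}$ ($Y = \sqrt{-14985} = 9 i \sqrt{185} \approx 122.41 i$)
$s{\left(g \right)} = \frac{-1 + g}{2 g}$ ($s{\left(g \right)} = \frac{g - 1}{g + g} = \frac{-1 + g}{2 g}$)
$s{\left(B{\left(b{\left(-4 \right)},d{\left(6 \right)} \right)} \right)} - Y = \frac{-1 + \left(-4 + 2 \left(-4\right)\right)}{2 \left(-4 + 2 \left(-4\right)\right)} - 9 i \sqrt{185} = \frac{-1 - 12}{2 \left(-4 - 8\right)} - 9 i \sqrt{185} = \frac{-1 - 12}{2 \left(-12\right)} - 9 i \sqrt{185} = \frac{1}{2} \left(- \frac{1}{12}\right) \left(-13\right) - 9 i \sqrt{185} = \frac{13}{24} - 9 i \sqrt{185}$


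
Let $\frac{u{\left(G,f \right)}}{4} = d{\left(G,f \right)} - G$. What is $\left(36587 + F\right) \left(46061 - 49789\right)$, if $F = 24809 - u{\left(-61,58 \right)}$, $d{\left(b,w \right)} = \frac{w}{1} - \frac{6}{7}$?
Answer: $- \frac{1589857792}{7} \approx -2.2712 \cdot 10^{8}$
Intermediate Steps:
$d{\left(b,w \right)} = - \frac{6}{7} + w$ ($d{\left(b,w \right)} = w 1 - \frac{6}{7} = w - \frac{6}{7} = - \frac{6}{7} + w$)
$u{\left(G,f \right)} = - \frac{24}{7} - 4 G + 4 f$ ($u{\left(G,f \right)} = 4 \left(\left(- \frac{6}{7} + f\right) - G\right) = 4 \left(- \frac{6}{7} + f - G\right) = - \frac{24}{7} - 4 G + 4 f$)
$F = \frac{170355}{7}$ ($F = 24809 - \left(- \frac{24}{7} - -244 + 4 \cdot 58\right) = 24809 - \left(- \frac{24}{7} + 244 + 232\right) = 24809 - \frac{3308}{7} = \frac{170355}{7} \approx 24336.0$)
$\left(36587 + F\right) \left(46061 - 49789\right) = \left(36587 + \frac{170355}{7}\right) \left(46061 - 49789\right) = \frac{426464}{7} \left(-3728\right) = - \frac{1589857792}{7}$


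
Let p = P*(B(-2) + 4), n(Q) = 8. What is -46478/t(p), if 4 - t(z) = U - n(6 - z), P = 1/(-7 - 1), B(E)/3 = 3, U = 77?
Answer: 46478/65 ≈ 715.05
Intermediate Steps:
B(E) = 9 (B(E) = 3*3 = 9)
P = -⅛ (P = 1/(-8) = -⅛ ≈ -0.12500)
p = -13/8 (p = -(9 + 4)/8 = -⅛*13 = -13/8 ≈ -1.6250)
t(z) = -65 (t(z) = 4 - (77 - 1*8) = 4 - (77 - 8) = 4 - 1*69 = 4 - 69 = -65)
-46478/t(p) = -46478/(-65) = -46478*(-1)/65 = -1*(-46478/65) = 46478/65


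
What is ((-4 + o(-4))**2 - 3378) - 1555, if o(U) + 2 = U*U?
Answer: -4833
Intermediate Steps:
o(U) = -2 + U**2 (o(U) = -2 + U*U = -2 + U**2)
((-4 + o(-4))**2 - 3378) - 1555 = ((-4 + (-2 + (-4)**2))**2 - 3378) - 1555 = ((-4 + (-2 + 16))**2 - 3378) - 1555 = ((-4 + 14)**2 - 3378) - 1555 = (10**2 - 3378) - 1555 = (100 - 3378) - 1555 = -3278 - 1555 = -4833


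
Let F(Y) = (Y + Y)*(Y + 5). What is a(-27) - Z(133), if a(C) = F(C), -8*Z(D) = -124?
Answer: 2345/2 ≈ 1172.5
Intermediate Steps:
F(Y) = 2*Y*(5 + Y) (F(Y) = (2*Y)*(5 + Y) = 2*Y*(5 + Y))
Z(D) = 31/2 (Z(D) = -⅛*(-124) = 31/2)
a(C) = 2*C*(5 + C)
a(-27) - Z(133) = 2*(-27)*(5 - 27) - 1*31/2 = 2*(-27)*(-22) - 31/2 = 1188 - 31/2 = 2345/2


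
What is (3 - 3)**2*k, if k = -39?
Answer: 0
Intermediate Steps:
(3 - 3)**2*k = (3 - 3)**2*(-39) = 0**2*(-39) = 0*(-39) = 0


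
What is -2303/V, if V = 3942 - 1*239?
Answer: -329/529 ≈ -0.62193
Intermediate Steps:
V = 3703 (V = 3942 - 239 = 3703)
-2303/V = -2303/3703 = -2303*1/3703 = -329/529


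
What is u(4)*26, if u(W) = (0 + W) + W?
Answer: 208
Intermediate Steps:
u(W) = 2*W (u(W) = W + W = 2*W)
u(4)*26 = (2*4)*26 = 8*26 = 208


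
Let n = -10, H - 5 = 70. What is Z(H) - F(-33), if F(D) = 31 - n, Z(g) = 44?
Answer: 3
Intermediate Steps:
H = 75 (H = 5 + 70 = 75)
F(D) = 41 (F(D) = 31 - 1*(-10) = 31 + 10 = 41)
Z(H) - F(-33) = 44 - 1*41 = 44 - 41 = 3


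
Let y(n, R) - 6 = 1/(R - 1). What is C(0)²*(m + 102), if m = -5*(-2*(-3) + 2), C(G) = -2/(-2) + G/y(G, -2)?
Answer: 62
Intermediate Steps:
y(n, R) = 6 + 1/(-1 + R) (y(n, R) = 6 + 1/(R - 1) = 6 + 1/(-1 + R))
C(G) = 1 + 3*G/17 (C(G) = -2/(-2) + G/(((-5 + 6*(-2))/(-1 - 2))) = -2*(-½) + G/(((-5 - 12)/(-3))) = 1 + G/((-⅓*(-17))) = 1 + G/(17/3) = 1 + G*(3/17) = 1 + 3*G/17)
m = -40 (m = -5*(6 + 2) = -5*8 = -40)
C(0)²*(m + 102) = (1 + (3/17)*0)²*(-40 + 102) = (1 + 0)²*62 = 1²*62 = 1*62 = 62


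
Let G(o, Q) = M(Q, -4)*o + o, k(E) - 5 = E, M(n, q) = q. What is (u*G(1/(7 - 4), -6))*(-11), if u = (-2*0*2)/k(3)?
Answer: 0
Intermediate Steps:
k(E) = 5 + E
G(o, Q) = -3*o (G(o, Q) = -4*o + o = -3*o)
u = 0 (u = (-2*0*2)/(5 + 3) = (0*2)/8 = 0*(⅛) = 0)
(u*G(1/(7 - 4), -6))*(-11) = (0*(-3/(7 - 4)))*(-11) = (0*(-3/3))*(-11) = (0*(-3*⅓))*(-11) = (0*(-1))*(-11) = 0*(-11) = 0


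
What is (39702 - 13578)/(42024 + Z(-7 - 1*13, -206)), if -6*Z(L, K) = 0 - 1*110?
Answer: 78372/126127 ≈ 0.62137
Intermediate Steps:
Z(L, K) = 55/3 (Z(L, K) = -(0 - 1*110)/6 = -(0 - 110)/6 = -1/6*(-110) = 55/3)
(39702 - 13578)/(42024 + Z(-7 - 1*13, -206)) = (39702 - 13578)/(42024 + 55/3) = 26124/(126127/3) = 26124*(3/126127) = 78372/126127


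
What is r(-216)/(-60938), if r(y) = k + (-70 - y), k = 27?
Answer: -173/60938 ≈ -0.0028390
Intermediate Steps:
r(y) = -43 - y (r(y) = 27 + (-70 - y) = -43 - y)
r(-216)/(-60938) = (-43 - 1*(-216))/(-60938) = (-43 + 216)*(-1/60938) = 173*(-1/60938) = -173/60938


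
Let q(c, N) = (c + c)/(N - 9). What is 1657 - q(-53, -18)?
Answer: 44633/27 ≈ 1653.1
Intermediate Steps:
q(c, N) = 2*c/(-9 + N) (q(c, N) = (2*c)/(-9 + N) = 2*c/(-9 + N))
1657 - q(-53, -18) = 1657 - 2*(-53)/(-9 - 18) = 1657 - 2*(-53)/(-27) = 1657 - 2*(-53)*(-1)/27 = 1657 - 1*106/27 = 1657 - 106/27 = 44633/27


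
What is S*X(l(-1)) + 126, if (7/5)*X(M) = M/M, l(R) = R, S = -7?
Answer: 121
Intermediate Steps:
X(M) = 5/7 (X(M) = 5*(M/M)/7 = (5/7)*1 = 5/7)
S*X(l(-1)) + 126 = -7*5/7 + 126 = -5 + 126 = 121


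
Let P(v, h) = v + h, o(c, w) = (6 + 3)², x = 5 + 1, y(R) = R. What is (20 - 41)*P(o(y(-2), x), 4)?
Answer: -1785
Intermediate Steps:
x = 6
o(c, w) = 81 (o(c, w) = 9² = 81)
P(v, h) = h + v
(20 - 41)*P(o(y(-2), x), 4) = (20 - 41)*(4 + 81) = -21*85 = -1785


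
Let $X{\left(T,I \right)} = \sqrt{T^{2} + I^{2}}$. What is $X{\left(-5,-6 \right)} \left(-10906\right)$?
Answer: $- 10906 \sqrt{61} \approx -85179.0$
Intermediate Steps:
$X{\left(T,I \right)} = \sqrt{I^{2} + T^{2}}$
$X{\left(-5,-6 \right)} \left(-10906\right) = \sqrt{\left(-6\right)^{2} + \left(-5\right)^{2}} \left(-10906\right) = \sqrt{36 + 25} \left(-10906\right) = \sqrt{61} \left(-10906\right) = - 10906 \sqrt{61}$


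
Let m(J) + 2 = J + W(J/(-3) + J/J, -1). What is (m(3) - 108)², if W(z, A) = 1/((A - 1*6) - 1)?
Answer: 734449/64 ≈ 11476.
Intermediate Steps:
W(z, A) = 1/(-7 + A) (W(z, A) = 1/((A - 6) - 1) = 1/((-6 + A) - 1) = 1/(-7 + A))
m(J) = -17/8 + J (m(J) = -2 + (J + 1/(-7 - 1)) = -2 + (J + 1/(-8)) = -2 + (J - ⅛) = -2 + (-⅛ + J) = -17/8 + J)
(m(3) - 108)² = ((-17/8 + 3) - 108)² = (7/8 - 108)² = (-857/8)² = 734449/64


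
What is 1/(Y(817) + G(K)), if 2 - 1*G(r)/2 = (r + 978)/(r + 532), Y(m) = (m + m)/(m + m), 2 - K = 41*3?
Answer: 411/341 ≈ 1.2053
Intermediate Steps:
K = -121 (K = 2 - 41*3 = 2 - 1*123 = 2 - 123 = -121)
Y(m) = 1 (Y(m) = (2*m)/((2*m)) = (2*m)*(1/(2*m)) = 1)
G(r) = 4 - 2*(978 + r)/(532 + r) (G(r) = 4 - 2*(r + 978)/(r + 532) = 4 - 2*(978 + r)/(532 + r))
1/(Y(817) + G(K)) = 1/(1 + 2*(86 - 121)/(532 - 121)) = 1/(1 + 2*(-35)/411) = 1/(1 + 2*(1/411)*(-35)) = 1/(1 - 70/411) = 1/(341/411) = 411/341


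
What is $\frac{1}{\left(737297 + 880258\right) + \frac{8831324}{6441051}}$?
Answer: $\frac{6441051}{10418763081629} \approx 6.1822 \cdot 10^{-7}$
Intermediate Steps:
$\frac{1}{\left(737297 + 880258\right) + \frac{8831324}{6441051}} = \frac{1}{1617555 + 8831324 \cdot \frac{1}{6441051}} = \frac{1}{1617555 + \frac{8831324}{6441051}} = \frac{1}{\frac{10418763081629}{6441051}} = \frac{6441051}{10418763081629}$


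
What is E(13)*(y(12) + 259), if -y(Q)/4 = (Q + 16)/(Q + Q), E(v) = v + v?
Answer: 19838/3 ≈ 6612.7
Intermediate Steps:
E(v) = 2*v
y(Q) = -2*(16 + Q)/Q (y(Q) = -4*(Q + 16)/(Q + Q) = -4*(16 + Q)/(2*Q) = -4*(16 + Q)*1/(2*Q) = -2*(16 + Q)/Q)
E(13)*(y(12) + 259) = (2*13)*((-2 - 32/12) + 259) = 26*((-2 - 32*1/12) + 259) = 26*((-2 - 8/3) + 259) = 26*(-14/3 + 259) = 26*(763/3) = 19838/3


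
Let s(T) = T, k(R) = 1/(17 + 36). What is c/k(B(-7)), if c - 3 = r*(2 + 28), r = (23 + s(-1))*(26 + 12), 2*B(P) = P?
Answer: 1329399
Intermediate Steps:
B(P) = P/2
k(R) = 1/53
r = 836 (r = (23 - 1)*(26 + 12) = 22*38 = 836)
c = 25083 (c = 3 + 836*(2 + 28) = 3 + 836*30 = 3 + 25080 = 25083)
c/k(B(-7)) = 25083/(1/53) = 25083*53 = 1329399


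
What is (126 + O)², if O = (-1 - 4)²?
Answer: 22801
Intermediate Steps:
O = 25 (O = (-5)² = 25)
(126 + O)² = (126 + 25)² = 151² = 22801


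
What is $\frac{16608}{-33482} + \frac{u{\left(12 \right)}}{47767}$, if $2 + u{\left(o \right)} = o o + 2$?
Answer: $- \frac{394246464}{799667347} \approx -0.49301$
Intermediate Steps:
$u{\left(o \right)} = o^{2}$ ($u{\left(o \right)} = -2 + \left(o o + 2\right) = -2 + \left(o^{2} + 2\right) = -2 + \left(2 + o^{2}\right) = o^{2}$)
$\frac{16608}{-33482} + \frac{u{\left(12 \right)}}{47767} = \frac{16608}{-33482} + \frac{12^{2}}{47767} = 16608 \left(- \frac{1}{33482}\right) + 144 \cdot \frac{1}{47767} = - \frac{8304}{16741} + \frac{144}{47767} = - \frac{394246464}{799667347}$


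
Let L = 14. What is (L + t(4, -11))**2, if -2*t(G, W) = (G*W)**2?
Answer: 910116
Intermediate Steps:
t(G, W) = -G**2*W**2/2
(L + t(4, -11))**2 = (14 - 1/2*4**2*(-11)**2)**2 = (14 - 1/2*16*121)**2 = (14 - 968)**2 = (-954)**2 = 910116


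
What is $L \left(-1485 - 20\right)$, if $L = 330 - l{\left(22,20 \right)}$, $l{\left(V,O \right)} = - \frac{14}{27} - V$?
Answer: $- \frac{14324590}{27} \approx -5.3054 \cdot 10^{5}$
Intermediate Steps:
$l{\left(V,O \right)} = - \frac{14}{27} - V$ ($l{\left(V,O \right)} = \left(-14\right) \frac{1}{27} - V = - \frac{14}{27} - V$)
$L = \frac{9518}{27}$ ($L = 330 - \left(- \frac{14}{27} - 22\right) = 330 - - \frac{608}{27} = 330 + \frac{608}{27} = \frac{9518}{27} \approx 352.52$)
$L \left(-1485 - 20\right) = \frac{9518 \left(-1485 - 20\right)}{27} = \frac{9518}{27} \left(-1505\right) = - \frac{14324590}{27}$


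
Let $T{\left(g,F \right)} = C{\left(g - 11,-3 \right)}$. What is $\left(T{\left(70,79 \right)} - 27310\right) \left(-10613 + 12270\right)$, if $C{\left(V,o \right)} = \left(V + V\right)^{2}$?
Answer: $-22180602$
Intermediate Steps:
$C{\left(V,o \right)} = 4 V^{2}$ ($C{\left(V,o \right)} = \left(2 V\right)^{2} = 4 V^{2}$)
$T{\left(g,F \right)} = 4 \left(-11 + g\right)^{2}$ ($T{\left(g,F \right)} = 4 \left(g - 11\right)^{2} = 4 \left(-11 + g\right)^{2}$)
$\left(T{\left(70,79 \right)} - 27310\right) \left(-10613 + 12270\right) = \left(4 \left(-11 + 70\right)^{2} - 27310\right) \left(-10613 + 12270\right) = \left(4 \cdot 59^{2} - 27310\right) 1657 = \left(4 \cdot 3481 - 27310\right) 1657 = \left(13924 - 27310\right) 1657 = \left(-13386\right) 1657 = -22180602$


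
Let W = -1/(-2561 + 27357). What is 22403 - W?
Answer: 555504789/24796 ≈ 22403.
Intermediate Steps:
W = -1/24796 ≈ -4.0329e-5
22403 - W = 22403 - 1*(-1/24796) = 22403 + 1/24796 = 555504789/24796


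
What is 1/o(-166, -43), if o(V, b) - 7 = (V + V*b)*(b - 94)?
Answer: -1/955157 ≈ -1.0469e-6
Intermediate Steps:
o(V, b) = 7 + (-94 + b)*(V + V*b) (o(V, b) = 7 + (V + V*b)*(b - 94) = 7 + (V + V*b)*(-94 + b) = 7 + (-94 + b)*(V + V*b))
1/o(-166, -43) = 1/(7 - 94*(-166) - 166*(-43)**2 - 93*(-166)*(-43)) = 1/(7 + 15604 - 166*1849 - 663834) = 1/(7 + 15604 - 306934 - 663834) = 1/(-955157) = -1/955157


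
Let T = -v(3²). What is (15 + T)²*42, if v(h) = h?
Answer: 1512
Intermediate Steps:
T = -9 (T = -1*3² = -1*9 = -9)
(15 + T)²*42 = (15 - 9)²*42 = 6²*42 = 36*42 = 1512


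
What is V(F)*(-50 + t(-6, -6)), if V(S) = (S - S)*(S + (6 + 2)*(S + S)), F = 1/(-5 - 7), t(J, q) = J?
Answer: 0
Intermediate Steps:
F = -1/12 (F = 1/(-12) = -1/12 ≈ -0.083333)
V(S) = 0 (V(S) = 0*(S + 8*(2*S)) = 0*(S + 16*S) = 0*(17*S) = 0)
V(F)*(-50 + t(-6, -6)) = 0*(-50 - 6) = 0*(-56) = 0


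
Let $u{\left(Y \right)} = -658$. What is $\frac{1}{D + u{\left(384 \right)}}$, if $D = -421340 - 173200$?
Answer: $- \frac{1}{595198} \approx -1.6801 \cdot 10^{-6}$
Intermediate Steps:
$D = -594540$ ($D = -421340 - 173200 = -594540$)
$\frac{1}{D + u{\left(384 \right)}} = \frac{1}{-594540 - 658} = \frac{1}{-595198} = - \frac{1}{595198}$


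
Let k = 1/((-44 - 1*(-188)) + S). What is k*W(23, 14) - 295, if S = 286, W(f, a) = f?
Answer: -126827/430 ≈ -294.95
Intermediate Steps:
k = 1/430 (k = 1/((-44 - 1*(-188)) + 286) = 1/((-44 + 188) + 286) = 1/(144 + 286) = 1/430 ≈ 0.0023256)
k*W(23, 14) - 295 = (1/430)*23 - 295 = 23/430 - 295 = -126827/430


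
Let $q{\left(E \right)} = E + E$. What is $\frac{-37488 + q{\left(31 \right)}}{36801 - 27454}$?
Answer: $- \frac{37426}{9347} \approx -4.0041$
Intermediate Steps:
$q{\left(E \right)} = 2 E$
$\frac{-37488 + q{\left(31 \right)}}{36801 - 27454} = \frac{-37488 + 2 \cdot 31}{36801 - 27454} = \frac{-37488 + 62}{9347} = \left(-37426\right) \frac{1}{9347} = - \frac{37426}{9347}$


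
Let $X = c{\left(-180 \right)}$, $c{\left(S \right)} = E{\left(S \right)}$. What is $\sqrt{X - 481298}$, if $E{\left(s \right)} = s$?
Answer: $i \sqrt{481478} \approx 693.89 i$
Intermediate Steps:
$c{\left(S \right)} = S$
$X = -180$
$\sqrt{X - 481298} = \sqrt{-180 - 481298} = \sqrt{-481478} = i \sqrt{481478}$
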